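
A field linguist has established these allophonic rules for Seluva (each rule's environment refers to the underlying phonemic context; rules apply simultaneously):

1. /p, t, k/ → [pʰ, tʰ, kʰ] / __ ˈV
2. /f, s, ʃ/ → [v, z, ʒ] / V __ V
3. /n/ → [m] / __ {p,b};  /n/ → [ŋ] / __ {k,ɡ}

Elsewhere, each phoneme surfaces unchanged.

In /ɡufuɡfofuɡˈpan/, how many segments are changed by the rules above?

3

Segments that undergo a rule: /f/ → [v] (rule 2); /f/ → [v] (rule 2); /p/ → [pʰ] (rule 1).
All other segments surface unchanged.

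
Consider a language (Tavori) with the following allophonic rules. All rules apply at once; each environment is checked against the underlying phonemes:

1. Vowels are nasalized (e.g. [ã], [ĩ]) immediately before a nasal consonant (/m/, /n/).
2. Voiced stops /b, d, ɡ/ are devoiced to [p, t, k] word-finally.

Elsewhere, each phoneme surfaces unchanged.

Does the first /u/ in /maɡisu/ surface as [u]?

/u/ — word-final; rule 1 does not apply here → [u].
The actual realization is [u], which matches [u].

Yes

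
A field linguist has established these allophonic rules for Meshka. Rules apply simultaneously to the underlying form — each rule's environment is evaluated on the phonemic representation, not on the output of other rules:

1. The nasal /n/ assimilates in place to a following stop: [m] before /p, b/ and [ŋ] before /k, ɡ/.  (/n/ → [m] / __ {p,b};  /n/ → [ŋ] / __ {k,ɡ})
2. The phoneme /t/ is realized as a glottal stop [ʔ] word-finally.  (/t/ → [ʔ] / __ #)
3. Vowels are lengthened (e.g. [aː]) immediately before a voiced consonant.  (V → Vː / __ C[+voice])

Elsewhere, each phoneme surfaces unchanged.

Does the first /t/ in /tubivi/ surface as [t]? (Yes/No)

/t/ — word-initial; rule 2 does not apply here → [t].
The actual realization is [t], which matches [t].

Yes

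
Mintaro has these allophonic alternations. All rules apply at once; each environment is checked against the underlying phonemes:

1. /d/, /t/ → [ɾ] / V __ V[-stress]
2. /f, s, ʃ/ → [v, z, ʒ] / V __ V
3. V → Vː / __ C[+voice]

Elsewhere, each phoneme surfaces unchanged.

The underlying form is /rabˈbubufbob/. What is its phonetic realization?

/a/ (between /r/ and /b/) occurs before a voiced consonant → [aː] by rule 3.
/u/ (between /b/ and /b/): before a voiced consonant, so rule 3 applies → [uː].
/u/ — between /b/ and /f/; rule 3 does not apply here → [u].
/f/ (between /u/ and /b/) fails the environment for rule 2, so it stays [f].
/o/ — between /b/ and /b/, before a voiced consonant — surfaces as [oː] (rule 3).

[raːbˈbuːbufboːb]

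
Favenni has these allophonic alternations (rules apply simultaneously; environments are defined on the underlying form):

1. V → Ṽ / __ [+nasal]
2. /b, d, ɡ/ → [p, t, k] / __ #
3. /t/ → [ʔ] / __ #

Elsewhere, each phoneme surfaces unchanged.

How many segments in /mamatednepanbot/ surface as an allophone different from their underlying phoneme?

Segments that undergo a rule: /a/ → [ã] (rule 1); /a/ → [ã] (rule 1); /t/ → [ʔ] (rule 3).
All other segments surface unchanged.

3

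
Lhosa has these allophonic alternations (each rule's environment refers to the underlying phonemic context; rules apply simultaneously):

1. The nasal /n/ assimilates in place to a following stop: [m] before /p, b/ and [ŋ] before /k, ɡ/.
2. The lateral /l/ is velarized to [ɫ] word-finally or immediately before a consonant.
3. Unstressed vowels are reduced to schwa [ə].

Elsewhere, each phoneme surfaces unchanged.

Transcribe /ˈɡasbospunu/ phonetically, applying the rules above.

[ˈɡasbəspənə]

/ɡ/ stays [ɡ].
/a/ — between /ɡ/ and /s/; rule 3 does not apply here → [a].
/s/ (between /a/ and /b/) is unaffected → [s].
/b/ (between /s/ and /o/) is unaffected → [b].
Rule 3 applies to /o/ (between /b/ and /s/: in an unstressed syllable) → [ə].
/s/ — not in any rule's target class → [s].
/p/ — not in any rule's target class → [p].
Rule 3 applies to /u/ (between /p/ and /n/: in an unstressed syllable) → [ə].
/n/ (between /u/ and /u/) fails the environment for rule 1, so it stays [n].
/u/ (word-final) occurs in an unstressed syllable → [ə] by rule 3.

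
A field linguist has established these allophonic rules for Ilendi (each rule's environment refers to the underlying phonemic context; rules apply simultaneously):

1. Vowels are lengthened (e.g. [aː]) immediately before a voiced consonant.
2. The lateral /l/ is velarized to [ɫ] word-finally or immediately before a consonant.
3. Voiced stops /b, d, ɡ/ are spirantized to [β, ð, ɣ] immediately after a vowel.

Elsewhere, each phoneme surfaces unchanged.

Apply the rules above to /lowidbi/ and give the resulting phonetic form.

[loːwiːðbi]

/l/ (word-initial) is in the target of rule 2 but the environment (word-finally or immediately before a consonant) is not met → [l].
/o/ — between /l/ and /w/, before a voiced consonant — surfaces as [oː] (rule 1).
/w/ (between /o/ and /i/) is unaffected → [w].
/i/ (between /w/ and /d/) occurs before a voiced consonant → [iː] by rule 1.
Rule 3 applies to /d/ (between /i/ and /b/: immediately after a vowel) → [ð].
/b/ (between /d/ and /i/) fails the environment for rule 3, so it stays [b].
/i/ (word-final): rule 1 targets it, but not before a voiced consonant → unchanged [i].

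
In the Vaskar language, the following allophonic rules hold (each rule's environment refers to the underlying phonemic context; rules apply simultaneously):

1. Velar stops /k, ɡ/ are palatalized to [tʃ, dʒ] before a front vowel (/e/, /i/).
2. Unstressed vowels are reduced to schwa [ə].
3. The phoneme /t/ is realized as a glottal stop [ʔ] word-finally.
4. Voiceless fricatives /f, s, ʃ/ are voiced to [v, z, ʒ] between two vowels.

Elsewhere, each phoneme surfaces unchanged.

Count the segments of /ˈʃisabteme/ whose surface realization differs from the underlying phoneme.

Segments that undergo a rule: /s/ → [z] (rule 4); /a/ → [ə] (rule 2); /e/ → [ə] (rule 2); /e/ → [ə] (rule 2).
All other segments surface unchanged.

4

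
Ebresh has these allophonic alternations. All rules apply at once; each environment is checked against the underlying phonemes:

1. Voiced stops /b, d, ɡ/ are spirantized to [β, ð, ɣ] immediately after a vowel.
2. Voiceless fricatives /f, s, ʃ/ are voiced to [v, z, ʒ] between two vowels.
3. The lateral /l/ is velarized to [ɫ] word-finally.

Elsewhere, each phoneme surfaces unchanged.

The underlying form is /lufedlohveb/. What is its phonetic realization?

[luveðlohveβ]

/l/ (word-initial): rule 3 targets it, but not word-finally → unchanged [l].
/u/ (between /l/ and /f/): no rule targets it → [u].
/f/ meets the environment for rule 2 (between two vowels) → [v].
/e/ (between /f/ and /d/) is unaffected → [e].
/d/ (between /e/ and /l/) occurs immediately after a vowel → [ð] by rule 1.
/l/ — between /d/ and /o/; rule 3 does not apply here → [l].
/o/ stays [o].
/h/ stays [h].
/v/ (between /h/ and /e/) is unaffected → [v].
/e/ — not in any rule's target class → [e].
Rule 1 applies to /b/ (word-final: immediately after a vowel) → [β].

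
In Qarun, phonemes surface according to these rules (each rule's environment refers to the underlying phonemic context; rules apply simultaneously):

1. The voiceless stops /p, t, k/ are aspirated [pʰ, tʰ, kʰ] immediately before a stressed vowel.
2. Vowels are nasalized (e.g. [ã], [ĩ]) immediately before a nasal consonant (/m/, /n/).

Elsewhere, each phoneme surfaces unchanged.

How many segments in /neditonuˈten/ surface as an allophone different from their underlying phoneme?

3

Segments that undergo a rule: /o/ → [õ] (rule 2); /t/ → [tʰ] (rule 1); /e/ → [ẽ] (rule 2).
All other segments surface unchanged.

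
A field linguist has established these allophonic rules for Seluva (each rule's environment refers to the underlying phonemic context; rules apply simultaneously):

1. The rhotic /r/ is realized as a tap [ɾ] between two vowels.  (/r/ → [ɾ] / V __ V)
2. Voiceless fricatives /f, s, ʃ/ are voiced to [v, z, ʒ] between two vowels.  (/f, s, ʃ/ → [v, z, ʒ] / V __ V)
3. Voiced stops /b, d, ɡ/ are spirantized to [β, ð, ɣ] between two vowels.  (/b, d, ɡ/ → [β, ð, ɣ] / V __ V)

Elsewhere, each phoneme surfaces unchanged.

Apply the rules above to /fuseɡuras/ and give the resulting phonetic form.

[fuzeɣuɾas]

/f/ (word-initial) is in the target of rule 2 but the environment (between two vowels) is not met → [f].
/u/ stays [u].
Rule 2 applies to /s/ (between /u/ and /e/: between two vowels) → [z].
/e/ — not in any rule's target class → [e].
/ɡ/ (between /e/ and /u/): between two vowels, so rule 3 applies → [ɣ].
/u/ (between /ɡ/ and /r/): no rule targets it → [u].
/r/ (between /u/ and /a/) occurs between two vowels → [ɾ] by rule 1.
/a/ stays [a].
/s/ (word-final) is in the target of rule 2 but the environment (between two vowels) is not met → [s].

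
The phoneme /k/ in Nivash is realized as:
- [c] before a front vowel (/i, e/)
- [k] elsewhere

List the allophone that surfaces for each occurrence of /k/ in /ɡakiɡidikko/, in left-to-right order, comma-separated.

[c], [k], [k]

Occurrence 1 (position 3): before a front vowel → [c].
Occurrence 2 (position 9): no conditioning environment matches → elsewhere allophone [k].
Occurrence 3 (position 10): no conditioning environment matches → elsewhere allophone [k].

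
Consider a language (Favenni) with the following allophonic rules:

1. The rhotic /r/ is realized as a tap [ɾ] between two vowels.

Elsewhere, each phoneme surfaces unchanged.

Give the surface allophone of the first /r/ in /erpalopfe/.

/r/ (between /e/ and /p/) fails the environment for rule 1, so it stays [r].

[r]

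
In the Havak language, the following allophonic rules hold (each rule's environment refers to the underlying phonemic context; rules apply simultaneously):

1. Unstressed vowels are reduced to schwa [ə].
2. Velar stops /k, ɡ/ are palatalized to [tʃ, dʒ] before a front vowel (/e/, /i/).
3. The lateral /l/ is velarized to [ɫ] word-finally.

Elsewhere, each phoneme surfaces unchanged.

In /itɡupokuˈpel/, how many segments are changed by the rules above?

Segments that undergo a rule: /i/ → [ə] (rule 1); /u/ → [ə] (rule 1); /o/ → [ə] (rule 1); /u/ → [ə] (rule 1); /l/ → [ɫ] (rule 3).
All other segments surface unchanged.

5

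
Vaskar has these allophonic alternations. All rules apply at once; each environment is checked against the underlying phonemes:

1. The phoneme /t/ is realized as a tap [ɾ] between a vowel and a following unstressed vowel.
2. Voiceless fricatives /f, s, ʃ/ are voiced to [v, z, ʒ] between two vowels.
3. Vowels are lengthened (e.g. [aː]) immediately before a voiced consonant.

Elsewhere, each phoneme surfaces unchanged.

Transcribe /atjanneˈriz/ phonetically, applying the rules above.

/a/ (word-initial) fails the environment for rule 3, so it stays [a].
/t/ (between /a/ and /j/) fails the environment for rule 1, so it stays [t].
/j/ (between /t/ and /a/): no rule targets it → [j].
/a/ (between /j/ and /n/) occurs before a voiced consonant → [aː] by rule 3.
/n/ (between /a/ and /n/) is unaffected → [n].
/n/ (between /n/ and /e/) is unaffected → [n].
/e/ — between /n/ and /r/, before a voiced consonant — surfaces as [eː] (rule 3).
/r/ (between /e/ and /i/) is unaffected → [r].
/i/ (between /r/ and /z/): before a voiced consonant, so rule 3 applies → [iː].
/z/ (word-final): no rule targets it → [z].

[atjaːnneːˈriːz]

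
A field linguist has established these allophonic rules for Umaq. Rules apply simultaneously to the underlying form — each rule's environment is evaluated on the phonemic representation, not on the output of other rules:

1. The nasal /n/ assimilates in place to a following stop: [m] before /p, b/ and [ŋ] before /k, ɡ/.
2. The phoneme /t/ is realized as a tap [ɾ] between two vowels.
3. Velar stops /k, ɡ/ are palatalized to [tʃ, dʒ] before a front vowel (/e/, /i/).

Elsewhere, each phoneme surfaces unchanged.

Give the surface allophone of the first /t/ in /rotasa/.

/t/ meets the environment for rule 2 (between two vowels) → [ɾ].

[ɾ]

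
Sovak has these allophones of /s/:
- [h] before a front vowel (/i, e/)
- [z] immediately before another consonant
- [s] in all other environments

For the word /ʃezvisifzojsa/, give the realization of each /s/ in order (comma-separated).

Occurrence 1 (position 6): before a front vowel (/i, e/) → [h].
Occurrence 2 (position 12): no conditioning environment matches → elsewhere allophone [s].

[h], [s]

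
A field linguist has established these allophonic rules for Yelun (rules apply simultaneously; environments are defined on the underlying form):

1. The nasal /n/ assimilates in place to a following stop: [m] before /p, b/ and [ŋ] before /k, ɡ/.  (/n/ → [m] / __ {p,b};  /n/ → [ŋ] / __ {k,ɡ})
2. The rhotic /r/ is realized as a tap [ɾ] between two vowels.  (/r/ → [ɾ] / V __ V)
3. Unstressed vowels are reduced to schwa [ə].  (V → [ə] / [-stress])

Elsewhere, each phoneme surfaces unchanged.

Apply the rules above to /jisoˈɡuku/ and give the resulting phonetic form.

/i/ meets the environment for rule 3 (in an unstressed syllable) → [ə].
/o/ (between /s/ and /ɡ/) occurs in an unstressed syllable → [ə] by rule 3.
/u/ (between /ɡ/ and /k/) fails the environment for rule 3, so it stays [u].
Rule 3 applies to /u/ (word-final: in an unstressed syllable) → [ə].

[jəsəˈɡukə]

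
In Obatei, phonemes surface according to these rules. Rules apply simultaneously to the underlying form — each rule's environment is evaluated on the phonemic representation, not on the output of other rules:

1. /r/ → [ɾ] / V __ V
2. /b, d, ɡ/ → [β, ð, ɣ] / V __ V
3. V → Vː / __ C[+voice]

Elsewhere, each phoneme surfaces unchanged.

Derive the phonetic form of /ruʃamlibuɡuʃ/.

[ruʃaːmliːβuːɣuʃ]

/r/ — word-initial; rule 1 does not apply here → [r].
/u/ (between /r/ and /ʃ/) is in the target of rule 3 but the environment (before a voiced consonant) is not met → [u].
/ʃ/ stays [ʃ].
/a/ meets the environment for rule 3 (before a voiced consonant) → [aː].
/m/ stays [m].
/l/ stays [l].
Rule 3 applies to /i/ (between /l/ and /b/: before a voiced consonant) → [iː].
/b/ — between /i/ and /u/, between two vowels — surfaces as [β] (rule 2).
/u/ meets the environment for rule 3 (before a voiced consonant) → [uː].
/ɡ/ meets the environment for rule 2 (between two vowels) → [ɣ].
/u/ (between /ɡ/ and /ʃ/) fails the environment for rule 3, so it stays [u].
/ʃ/ stays [ʃ].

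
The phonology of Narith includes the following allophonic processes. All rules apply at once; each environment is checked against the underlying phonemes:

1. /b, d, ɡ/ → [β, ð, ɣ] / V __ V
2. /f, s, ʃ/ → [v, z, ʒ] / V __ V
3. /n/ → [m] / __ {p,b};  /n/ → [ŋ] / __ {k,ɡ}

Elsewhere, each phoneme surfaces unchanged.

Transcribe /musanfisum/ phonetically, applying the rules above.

[muzanfizum]

/s/ — between /u/ and /a/, between two vowels — surfaces as [z] (rule 2).
/n/ — between /a/ and /f/; rule 3 does not apply here → [n].
/f/ — between /n/ and /i/; rule 2 does not apply here → [f].
/s/ (between /i/ and /u/): between two vowels, so rule 2 applies → [z].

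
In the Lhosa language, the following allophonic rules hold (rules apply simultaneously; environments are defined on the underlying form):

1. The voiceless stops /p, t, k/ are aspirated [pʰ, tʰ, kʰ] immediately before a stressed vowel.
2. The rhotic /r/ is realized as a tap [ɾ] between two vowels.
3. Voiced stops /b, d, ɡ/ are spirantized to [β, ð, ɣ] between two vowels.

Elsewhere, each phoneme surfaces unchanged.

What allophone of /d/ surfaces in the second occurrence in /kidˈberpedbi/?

/d/ (between /e/ and /b/) fails the environment for rule 3, so it stays [d].

[d]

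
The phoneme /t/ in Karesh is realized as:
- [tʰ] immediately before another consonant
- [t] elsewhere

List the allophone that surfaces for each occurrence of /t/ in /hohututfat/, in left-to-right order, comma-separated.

[t], [tʰ], [t]

Occurrence 1 (position 5): no conditioning environment matches → elsewhere allophone [t].
Occurrence 2 (position 7): immediately before another consonant → [tʰ].
Occurrence 3 (position 10): no conditioning environment matches → elsewhere allophone [t].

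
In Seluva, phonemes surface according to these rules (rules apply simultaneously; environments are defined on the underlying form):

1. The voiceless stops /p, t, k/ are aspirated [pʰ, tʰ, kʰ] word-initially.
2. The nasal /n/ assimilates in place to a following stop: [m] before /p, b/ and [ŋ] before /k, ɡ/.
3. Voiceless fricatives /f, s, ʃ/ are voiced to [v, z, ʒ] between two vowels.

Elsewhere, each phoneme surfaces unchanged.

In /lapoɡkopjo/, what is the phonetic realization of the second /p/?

/p/ (between /o/ and /j/): rule 1 targets it, but not word-initially → unchanged [p].

[p]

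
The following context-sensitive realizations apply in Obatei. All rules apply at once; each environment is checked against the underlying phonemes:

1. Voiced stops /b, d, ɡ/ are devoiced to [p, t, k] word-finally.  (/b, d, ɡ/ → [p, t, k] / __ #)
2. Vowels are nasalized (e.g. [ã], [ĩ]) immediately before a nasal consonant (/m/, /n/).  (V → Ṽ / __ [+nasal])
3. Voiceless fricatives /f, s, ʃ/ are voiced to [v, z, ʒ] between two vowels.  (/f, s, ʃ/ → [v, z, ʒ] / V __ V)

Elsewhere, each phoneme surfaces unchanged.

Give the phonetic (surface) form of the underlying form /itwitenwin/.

/i/ (word-initial): rule 2 targets it, but not before a nasal consonant → unchanged [i].
/i/ — between /w/ and /t/; rule 2 does not apply here → [i].
/e/ meets the environment for rule 2 (before a nasal consonant) → [ẽ].
/i/ meets the environment for rule 2 (before a nasal consonant) → [ĩ].

[itwitẽnwĩn]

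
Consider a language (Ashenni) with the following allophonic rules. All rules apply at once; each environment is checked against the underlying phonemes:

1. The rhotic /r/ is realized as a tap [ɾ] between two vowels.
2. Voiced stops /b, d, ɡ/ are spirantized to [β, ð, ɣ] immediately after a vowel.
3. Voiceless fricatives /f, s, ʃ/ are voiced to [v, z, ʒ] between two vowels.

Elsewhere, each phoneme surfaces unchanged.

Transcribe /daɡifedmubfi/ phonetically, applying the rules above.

/d/ (word-initial) fails the environment for rule 2, so it stays [d].
/ɡ/ (between /a/ and /i/) occurs immediately after a vowel → [ɣ] by rule 2.
/f/ (between /i/ and /e/): between two vowels, so rule 3 applies → [v].
/d/ (between /e/ and /m/): immediately after a vowel, so rule 2 applies → [ð].
/b/ meets the environment for rule 2 (immediately after a vowel) → [β].
/f/ — between /b/ and /i/; rule 3 does not apply here → [f].

[daɣiveðmuβfi]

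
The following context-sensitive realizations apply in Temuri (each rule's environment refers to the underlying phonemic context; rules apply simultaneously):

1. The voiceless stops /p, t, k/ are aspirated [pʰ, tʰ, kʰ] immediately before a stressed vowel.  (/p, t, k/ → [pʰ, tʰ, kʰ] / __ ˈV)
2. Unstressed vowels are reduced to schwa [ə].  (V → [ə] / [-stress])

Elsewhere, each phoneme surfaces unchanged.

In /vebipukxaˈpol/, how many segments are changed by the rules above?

5

Segments that undergo a rule: /e/ → [ə] (rule 2); /i/ → [ə] (rule 2); /u/ → [ə] (rule 2); /a/ → [ə] (rule 2); /p/ → [pʰ] (rule 1).
All other segments surface unchanged.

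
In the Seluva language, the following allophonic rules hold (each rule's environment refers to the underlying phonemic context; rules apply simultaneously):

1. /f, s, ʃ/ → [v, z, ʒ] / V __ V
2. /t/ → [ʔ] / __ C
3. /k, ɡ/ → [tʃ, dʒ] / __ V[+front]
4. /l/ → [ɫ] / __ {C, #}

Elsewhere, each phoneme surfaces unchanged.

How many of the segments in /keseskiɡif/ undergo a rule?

4

Segments that undergo a rule: /k/ → [tʃ] (rule 3); /s/ → [z] (rule 1); /k/ → [tʃ] (rule 3); /ɡ/ → [dʒ] (rule 3).
All other segments surface unchanged.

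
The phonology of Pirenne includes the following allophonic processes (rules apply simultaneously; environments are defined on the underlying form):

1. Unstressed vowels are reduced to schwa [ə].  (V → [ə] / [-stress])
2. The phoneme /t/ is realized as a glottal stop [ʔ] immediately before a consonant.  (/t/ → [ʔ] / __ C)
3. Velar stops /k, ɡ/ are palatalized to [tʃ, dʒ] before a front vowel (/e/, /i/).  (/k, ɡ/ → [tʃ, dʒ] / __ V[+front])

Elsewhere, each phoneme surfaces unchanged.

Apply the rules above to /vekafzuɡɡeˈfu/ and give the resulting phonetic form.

/v/ — not in any rule's target class → [v].
/e/ (between /v/ and /k/): in an unstressed syllable, so rule 1 applies → [ə].
/k/ (between /e/ and /a/): rule 3 targets it, but not before a front vowel → unchanged [k].
/a/ — between /k/ and /f/, in an unstressed syllable — surfaces as [ə] (rule 1).
/f/ — not in any rule's target class → [f].
/z/ (between /f/ and /u/): no rule targets it → [z].
/u/ (between /z/ and /ɡ/) occurs in an unstressed syllable → [ə] by rule 1.
/ɡ/ (between /u/ and /ɡ/): rule 3 targets it, but not before a front vowel → unchanged [ɡ].
/ɡ/ — between /ɡ/ and /e/, before a front vowel — surfaces as [dʒ] (rule 3).
/e/ (between /ɡ/ and /f/) occurs in an unstressed syllable → [ə] by rule 1.
/f/ — not in any rule's target class → [f].
/u/ (word-final) fails the environment for rule 1, so it stays [u].

[vəkəfzəɡdʒəˈfu]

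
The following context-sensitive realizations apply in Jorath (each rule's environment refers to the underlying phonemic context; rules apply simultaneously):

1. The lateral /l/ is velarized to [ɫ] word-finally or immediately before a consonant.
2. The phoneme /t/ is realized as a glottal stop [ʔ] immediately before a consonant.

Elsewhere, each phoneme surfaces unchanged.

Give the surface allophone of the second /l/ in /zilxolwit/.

[ɫ]

/l/ meets the environment for rule 1 (word-finally or immediately before a consonant) → [ɫ].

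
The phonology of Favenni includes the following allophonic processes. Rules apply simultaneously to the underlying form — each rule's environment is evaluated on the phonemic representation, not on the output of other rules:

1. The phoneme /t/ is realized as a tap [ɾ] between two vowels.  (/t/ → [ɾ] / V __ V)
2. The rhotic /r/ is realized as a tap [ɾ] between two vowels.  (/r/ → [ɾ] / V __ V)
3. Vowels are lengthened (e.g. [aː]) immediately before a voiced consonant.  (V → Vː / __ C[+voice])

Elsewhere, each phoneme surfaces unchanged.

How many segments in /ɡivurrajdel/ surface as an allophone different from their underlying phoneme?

Segments that undergo a rule: /i/ → [iː] (rule 3); /u/ → [uː] (rule 3); /a/ → [aː] (rule 3); /e/ → [eː] (rule 3).
All other segments surface unchanged.

4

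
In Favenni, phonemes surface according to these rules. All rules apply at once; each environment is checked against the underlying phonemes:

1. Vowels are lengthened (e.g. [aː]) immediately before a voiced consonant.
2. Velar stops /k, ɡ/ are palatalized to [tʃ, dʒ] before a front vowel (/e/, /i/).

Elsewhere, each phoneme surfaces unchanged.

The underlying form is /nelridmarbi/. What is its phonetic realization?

/n/ (word-initial): no rule targets it → [n].
Rule 1 applies to /e/ (between /n/ and /l/: before a voiced consonant) → [eː].
/l/ (between /e/ and /r/) is unaffected → [l].
/r/ stays [r].
Rule 1 applies to /i/ (between /r/ and /d/: before a voiced consonant) → [iː].
/d/ stays [d].
/m/ stays [m].
/a/ meets the environment for rule 1 (before a voiced consonant) → [aː].
/r/ stays [r].
/b/ (between /r/ and /i/): no rule targets it → [b].
/i/ (word-final) is in the target of rule 1 but the environment (before a voiced consonant) is not met → [i].

[neːlriːdmaːrbi]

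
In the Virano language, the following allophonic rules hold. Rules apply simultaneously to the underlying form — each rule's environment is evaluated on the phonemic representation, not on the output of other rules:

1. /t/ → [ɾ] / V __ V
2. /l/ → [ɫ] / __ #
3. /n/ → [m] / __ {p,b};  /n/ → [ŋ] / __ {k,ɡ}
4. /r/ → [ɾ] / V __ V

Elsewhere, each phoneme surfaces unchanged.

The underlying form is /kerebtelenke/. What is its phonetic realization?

[keɾebteleŋke]

/k/ stays [k].
/e/ — not in any rule's target class → [e].
/r/ — between /e/ and /e/, between two vowels — surfaces as [ɾ] (rule 4).
/e/ (between /r/ and /b/) is unaffected → [e].
/b/ stays [b].
/t/ — between /b/ and /e/; rule 1 does not apply here → [t].
/e/ stays [e].
/l/ (between /e/ and /e/): rule 2 targets it, but not word-finally → unchanged [l].
/e/ (between /l/ and /n/): no rule targets it → [e].
/n/ meets the environment for rule 3 (before a labial or velar stop) → [ŋ].
/k/ (between /n/ and /e/): no rule targets it → [k].
/e/ — not in any rule's target class → [e].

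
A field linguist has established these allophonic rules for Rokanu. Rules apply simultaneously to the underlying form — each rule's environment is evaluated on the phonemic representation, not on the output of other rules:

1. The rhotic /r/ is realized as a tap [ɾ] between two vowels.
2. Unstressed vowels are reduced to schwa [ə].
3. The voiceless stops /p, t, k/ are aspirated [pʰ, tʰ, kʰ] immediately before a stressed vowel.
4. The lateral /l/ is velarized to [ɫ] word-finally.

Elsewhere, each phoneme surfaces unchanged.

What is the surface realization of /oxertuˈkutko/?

/o/ (word-initial): in an unstressed syllable, so rule 2 applies → [ə].
/e/ — between /x/ and /r/, in an unstressed syllable — surfaces as [ə] (rule 2).
/r/ — between /e/ and /t/; rule 1 does not apply here → [r].
/t/ (between /r/ and /u/): rule 3 targets it, but not immediately before a stressed vowel → unchanged [t].
/u/ — between /t/ and /k/, in an unstressed syllable — surfaces as [ə] (rule 2).
/k/ (between /u/ and /u/) occurs immediately before a stressed vowel → [kʰ] by rule 3.
/u/ — between /k/ and /t/; rule 2 does not apply here → [u].
/t/ (between /u/ and /k/) fails the environment for rule 3, so it stays [t].
/k/ — between /t/ and /o/; rule 3 does not apply here → [k].
Rule 2 applies to /o/ (word-final: in an unstressed syllable) → [ə].

[əxərtəˈkʰutkə]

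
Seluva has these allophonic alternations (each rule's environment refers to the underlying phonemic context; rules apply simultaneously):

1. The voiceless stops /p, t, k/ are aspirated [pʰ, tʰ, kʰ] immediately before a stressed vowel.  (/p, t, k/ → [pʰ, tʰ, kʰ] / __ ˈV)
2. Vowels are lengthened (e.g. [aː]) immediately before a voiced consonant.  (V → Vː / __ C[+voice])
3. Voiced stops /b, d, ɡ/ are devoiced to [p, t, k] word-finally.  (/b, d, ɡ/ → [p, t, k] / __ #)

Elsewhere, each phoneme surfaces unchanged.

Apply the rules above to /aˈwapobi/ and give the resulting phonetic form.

[aːˈwapoːbi]

Rule 2 applies to /a/ (word-initial: before a voiced consonant) → [aː].
/a/ (between /w/ and /p/): rule 2 targets it, but not before a voiced consonant → unchanged [a].
/p/ — between /a/ and /o/; rule 1 does not apply here → [p].
Rule 2 applies to /o/ (between /p/ and /b/: before a voiced consonant) → [oː].
/b/ (between /o/ and /i/): rule 3 targets it, but not word-finally → unchanged [b].
/i/ (word-final) fails the environment for rule 2, so it stays [i].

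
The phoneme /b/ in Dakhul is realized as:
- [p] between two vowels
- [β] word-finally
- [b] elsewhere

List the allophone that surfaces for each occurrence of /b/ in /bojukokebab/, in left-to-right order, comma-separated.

[b], [p], [β]

Occurrence 1 (position 1): no conditioning environment matches → elsewhere allophone [b].
Occurrence 2 (position 9): between two vowels → [p].
Occurrence 3 (position 11): word-finally → [β].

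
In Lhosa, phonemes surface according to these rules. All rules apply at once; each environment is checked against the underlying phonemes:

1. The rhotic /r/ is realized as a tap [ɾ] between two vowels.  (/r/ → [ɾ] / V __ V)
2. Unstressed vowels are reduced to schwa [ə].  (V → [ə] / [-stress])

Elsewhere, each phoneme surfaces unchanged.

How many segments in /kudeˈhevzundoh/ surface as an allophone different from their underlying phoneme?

Segments that undergo a rule: /u/ → [ə] (rule 2); /e/ → [ə] (rule 2); /u/ → [ə] (rule 2); /o/ → [ə] (rule 2).
All other segments surface unchanged.

4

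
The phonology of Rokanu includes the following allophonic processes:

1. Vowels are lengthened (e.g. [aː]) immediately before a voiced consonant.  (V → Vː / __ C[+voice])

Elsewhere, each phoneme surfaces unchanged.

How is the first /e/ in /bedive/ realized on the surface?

[eː]

/e/ (between /b/ and /d/) occurs before a voiced consonant → [eː] by rule 1.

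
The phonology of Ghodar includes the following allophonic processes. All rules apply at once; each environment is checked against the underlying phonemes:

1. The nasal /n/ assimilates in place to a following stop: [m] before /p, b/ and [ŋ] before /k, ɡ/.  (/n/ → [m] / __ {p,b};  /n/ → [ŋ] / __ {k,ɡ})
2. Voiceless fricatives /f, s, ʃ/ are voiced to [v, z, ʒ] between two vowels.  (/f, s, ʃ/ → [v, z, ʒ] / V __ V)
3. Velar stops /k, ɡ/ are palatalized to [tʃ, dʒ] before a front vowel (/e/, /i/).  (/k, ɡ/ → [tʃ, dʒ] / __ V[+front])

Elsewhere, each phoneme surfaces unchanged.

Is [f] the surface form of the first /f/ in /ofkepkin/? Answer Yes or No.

Yes

/f/ (between /o/ and /k/) fails the environment for rule 2, so it stays [f].
The actual realization is [f], which matches [f].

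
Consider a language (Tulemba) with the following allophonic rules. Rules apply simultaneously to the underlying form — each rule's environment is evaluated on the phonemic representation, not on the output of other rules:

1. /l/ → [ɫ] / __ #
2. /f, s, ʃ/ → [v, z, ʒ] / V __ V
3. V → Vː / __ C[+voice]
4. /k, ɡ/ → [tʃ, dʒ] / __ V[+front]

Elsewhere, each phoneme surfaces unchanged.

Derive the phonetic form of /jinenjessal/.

[jiːneːnjessaːɫ]

/j/ (word-initial): no rule targets it → [j].
/i/ (between /j/ and /n/): before a voiced consonant, so rule 3 applies → [iː].
/n/ stays [n].
/e/ (between /n/ and /n/): before a voiced consonant, so rule 3 applies → [eː].
/n/ (between /e/ and /j/): no rule targets it → [n].
/j/ (between /n/ and /e/) is unaffected → [j].
/e/ — between /j/ and /s/; rule 3 does not apply here → [e].
/s/ (between /e/ and /s/) is in the target of rule 2 but the environment (between two vowels) is not met → [s].
/s/ (between /s/ and /a/): rule 2 targets it, but not between two vowels → unchanged [s].
/a/ (between /s/ and /l/) occurs before a voiced consonant → [aː] by rule 3.
/l/ meets the environment for rule 1 (word-finally) → [ɫ].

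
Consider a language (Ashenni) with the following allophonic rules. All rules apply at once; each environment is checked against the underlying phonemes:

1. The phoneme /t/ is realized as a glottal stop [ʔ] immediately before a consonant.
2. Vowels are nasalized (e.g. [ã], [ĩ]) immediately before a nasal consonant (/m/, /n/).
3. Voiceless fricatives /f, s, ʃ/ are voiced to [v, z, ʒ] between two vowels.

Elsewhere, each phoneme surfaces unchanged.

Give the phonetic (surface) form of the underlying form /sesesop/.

/s/ (word-initial) is in the target of rule 3 but the environment (between two vowels) is not met → [s].
/e/ (between /s/ and /s/) fails the environment for rule 2, so it stays [e].
/s/ (between /e/ and /e/): between two vowels, so rule 3 applies → [z].
/e/ — between /s/ and /s/; rule 2 does not apply here → [e].
/s/ — between /e/ and /o/, between two vowels — surfaces as [z] (rule 3).
/o/ — between /s/ and /p/; rule 2 does not apply here → [o].
/p/ — not in any rule's target class → [p].

[sezezop]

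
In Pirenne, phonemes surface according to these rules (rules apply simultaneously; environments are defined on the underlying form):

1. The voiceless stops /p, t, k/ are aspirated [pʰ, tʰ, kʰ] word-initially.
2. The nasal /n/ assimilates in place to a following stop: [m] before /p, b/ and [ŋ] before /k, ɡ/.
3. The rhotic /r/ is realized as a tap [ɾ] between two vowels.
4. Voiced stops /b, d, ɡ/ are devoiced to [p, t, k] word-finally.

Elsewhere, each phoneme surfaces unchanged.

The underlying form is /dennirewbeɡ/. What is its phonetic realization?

/d/ (word-initial) fails the environment for rule 4, so it stays [d].
/n/ — between /e/ and /n/; rule 2 does not apply here → [n].
/n/ — between /n/ and /i/; rule 2 does not apply here → [n].
/r/ (between /i/ and /e/): between two vowels, so rule 3 applies → [ɾ].
/b/ — between /w/ and /e/; rule 4 does not apply here → [b].
/ɡ/ — word-final, word-finally — surfaces as [k] (rule 4).

[denniɾewbek]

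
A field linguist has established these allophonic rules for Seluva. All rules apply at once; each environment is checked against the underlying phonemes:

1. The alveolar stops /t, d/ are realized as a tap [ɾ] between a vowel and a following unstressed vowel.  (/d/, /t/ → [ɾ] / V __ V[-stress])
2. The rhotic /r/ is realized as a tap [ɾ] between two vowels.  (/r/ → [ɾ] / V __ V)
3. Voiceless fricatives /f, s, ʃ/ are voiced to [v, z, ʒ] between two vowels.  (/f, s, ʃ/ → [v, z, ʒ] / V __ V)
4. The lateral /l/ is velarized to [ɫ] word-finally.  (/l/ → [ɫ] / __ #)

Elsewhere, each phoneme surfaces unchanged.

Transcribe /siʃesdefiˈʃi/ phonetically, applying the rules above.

/s/ (word-initial) is in the target of rule 3 but the environment (between two vowels) is not met → [s].
/i/ (between /s/ and /ʃ/): no rule targets it → [i].
/ʃ/ (between /i/ and /e/) occurs between two vowels → [ʒ] by rule 3.
/e/ (between /ʃ/ and /s/) is unaffected → [e].
/s/ (between /e/ and /d/): rule 3 targets it, but not between two vowels → unchanged [s].
/d/ (between /s/ and /e/): rule 1 targets it, but not between a vowel and a following unstressed vowel → unchanged [d].
/e/ stays [e].
/f/ — between /e/ and /i/, between two vowels — surfaces as [v] (rule 3).
/i/ (between /f/ and /ʃ/): no rule targets it → [i].
/ʃ/ (between /i/ and /i/): between two vowels, so rule 3 applies → [ʒ].
/i/ — not in any rule's target class → [i].

[siʒesdeviˈʒi]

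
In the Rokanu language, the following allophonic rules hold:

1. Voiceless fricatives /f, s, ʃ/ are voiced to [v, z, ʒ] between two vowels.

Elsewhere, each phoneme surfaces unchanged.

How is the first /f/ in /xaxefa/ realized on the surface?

[v]

/f/ (between /e/ and /a/) occurs between two vowels → [v] by rule 1.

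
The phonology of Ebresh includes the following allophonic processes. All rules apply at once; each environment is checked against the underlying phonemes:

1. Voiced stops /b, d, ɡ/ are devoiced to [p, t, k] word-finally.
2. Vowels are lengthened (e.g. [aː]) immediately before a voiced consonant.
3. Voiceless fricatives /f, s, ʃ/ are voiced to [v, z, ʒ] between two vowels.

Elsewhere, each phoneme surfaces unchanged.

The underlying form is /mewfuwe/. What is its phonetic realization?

/m/ stays [m].
/e/ — between /m/ and /w/, before a voiced consonant — surfaces as [eː] (rule 2).
/w/ — not in any rule's target class → [w].
/f/ — between /w/ and /u/; rule 3 does not apply here → [f].
Rule 2 applies to /u/ (between /f/ and /w/: before a voiced consonant) → [uː].
/w/ — not in any rule's target class → [w].
/e/ (word-final): rule 2 targets it, but not before a voiced consonant → unchanged [e].

[meːwfuːwe]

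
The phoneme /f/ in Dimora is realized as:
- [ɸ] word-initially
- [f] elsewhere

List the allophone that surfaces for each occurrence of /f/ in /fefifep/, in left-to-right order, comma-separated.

[ɸ], [f], [f]

Occurrence 1 (position 1): word-initially → [ɸ].
Occurrence 2 (position 3): no conditioning environment matches → elsewhere allophone [f].
Occurrence 3 (position 5): no conditioning environment matches → elsewhere allophone [f].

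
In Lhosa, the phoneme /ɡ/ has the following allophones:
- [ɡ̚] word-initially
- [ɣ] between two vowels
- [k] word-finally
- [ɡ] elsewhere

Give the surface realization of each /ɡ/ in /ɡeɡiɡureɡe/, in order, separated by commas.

[ɡ̚], [ɣ], [ɣ], [ɣ]

Occurrence 1 (position 1): word-initially → [ɡ̚].
Occurrence 2 (position 3): between two vowels → [ɣ].
Occurrence 3 (position 5): between two vowels → [ɣ].
Occurrence 4 (position 9): between two vowels → [ɣ].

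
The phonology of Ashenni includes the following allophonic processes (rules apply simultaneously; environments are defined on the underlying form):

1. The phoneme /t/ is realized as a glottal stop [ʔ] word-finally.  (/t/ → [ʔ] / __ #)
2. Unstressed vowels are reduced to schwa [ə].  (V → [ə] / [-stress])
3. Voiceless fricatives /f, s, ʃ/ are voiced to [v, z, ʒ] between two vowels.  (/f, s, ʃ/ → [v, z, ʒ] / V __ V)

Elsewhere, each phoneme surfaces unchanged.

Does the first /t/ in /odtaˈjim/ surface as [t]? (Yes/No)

Yes

/t/ (between /d/ and /a/): rule 1 targets it, but not word-finally → unchanged [t].
The actual realization is [t], which matches [t].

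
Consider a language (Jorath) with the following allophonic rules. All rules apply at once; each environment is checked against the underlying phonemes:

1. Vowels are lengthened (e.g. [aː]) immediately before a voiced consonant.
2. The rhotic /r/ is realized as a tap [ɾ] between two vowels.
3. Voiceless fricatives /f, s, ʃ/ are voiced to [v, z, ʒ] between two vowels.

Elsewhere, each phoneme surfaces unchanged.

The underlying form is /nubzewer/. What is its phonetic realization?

/n/ (word-initial) is unaffected → [n].
Rule 1 applies to /u/ (between /n/ and /b/: before a voiced consonant) → [uː].
/b/ (between /u/ and /z/): no rule targets it → [b].
/z/ (between /b/ and /e/): no rule targets it → [z].
/e/ — between /z/ and /w/, before a voiced consonant — surfaces as [eː] (rule 1).
/w/ (between /e/ and /e/): no rule targets it → [w].
/e/ meets the environment for rule 1 (before a voiced consonant) → [eː].
/r/ — word-final; rule 2 does not apply here → [r].

[nuːbzeːweːr]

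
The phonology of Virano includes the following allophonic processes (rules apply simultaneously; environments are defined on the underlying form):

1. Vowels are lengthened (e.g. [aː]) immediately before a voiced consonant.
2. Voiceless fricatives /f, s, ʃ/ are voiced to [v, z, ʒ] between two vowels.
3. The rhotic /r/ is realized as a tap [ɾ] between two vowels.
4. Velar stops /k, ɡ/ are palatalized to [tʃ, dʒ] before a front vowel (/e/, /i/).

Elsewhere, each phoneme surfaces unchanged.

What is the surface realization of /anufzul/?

Rule 1 applies to /a/ (word-initial: before a voiced consonant) → [aː].
/n/ — not in any rule's target class → [n].
/u/ (between /n/ and /f/) is in the target of rule 1 but the environment (before a voiced consonant) is not met → [u].
/f/ (between /u/ and /z/): rule 2 targets it, but not between two vowels → unchanged [f].
/z/ (between /f/ and /u/): no rule targets it → [z].
Rule 1 applies to /u/ (between /z/ and /l/: before a voiced consonant) → [uː].
/l/ stays [l].

[aːnufzuːl]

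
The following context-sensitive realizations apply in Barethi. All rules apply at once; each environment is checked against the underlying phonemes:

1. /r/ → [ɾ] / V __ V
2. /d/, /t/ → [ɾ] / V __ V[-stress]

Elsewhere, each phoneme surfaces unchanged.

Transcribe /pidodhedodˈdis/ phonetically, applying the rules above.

[piɾodheɾodˈdis]

/p/ — not in any rule's target class → [p].
/i/ (between /p/ and /d/) is unaffected → [i].
/d/ (between /i/ and /o/) occurs between a vowel and a following unstressed vowel → [ɾ] by rule 2.
/o/ (between /d/ and /d/): no rule targets it → [o].
/d/ — between /o/ and /h/; rule 2 does not apply here → [d].
/h/ (between /d/ and /e/): no rule targets it → [h].
/e/ (between /h/ and /d/): no rule targets it → [e].
/d/ (between /e/ and /o/): between a vowel and a following unstressed vowel, so rule 2 applies → [ɾ].
/o/ — not in any rule's target class → [o].
/d/ — between /o/ and /d/; rule 2 does not apply here → [d].
/d/ — between /d/ and /i/; rule 2 does not apply here → [d].
/i/ stays [i].
/s/ — not in any rule's target class → [s].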